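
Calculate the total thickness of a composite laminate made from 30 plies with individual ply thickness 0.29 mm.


h = n * t_ply = 30 * 0.29 = 8.7 mm

8.7 mm


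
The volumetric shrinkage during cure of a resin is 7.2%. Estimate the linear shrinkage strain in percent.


Linear shrinkage ≈ vol_shrink/3 = 7.2/3 = 2.4%

2.4%


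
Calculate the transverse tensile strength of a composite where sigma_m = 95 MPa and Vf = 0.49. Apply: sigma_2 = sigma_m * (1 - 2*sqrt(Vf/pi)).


factor = 1 - 2*sqrt(0.49/pi) = 0.2101
sigma_2 = 95 * 0.2101 = 19.96 MPa

19.96 MPa


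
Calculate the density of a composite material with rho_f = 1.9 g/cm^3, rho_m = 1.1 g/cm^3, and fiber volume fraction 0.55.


rho_c = rho_f*Vf + rho_m*(1-Vf) = 1.9*0.55 + 1.1*0.45 = 1.54 g/cm^3

1.54 g/cm^3


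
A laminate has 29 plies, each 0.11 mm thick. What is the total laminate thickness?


h = n * t_ply = 29 * 0.11 = 3.19 mm

3.19 mm


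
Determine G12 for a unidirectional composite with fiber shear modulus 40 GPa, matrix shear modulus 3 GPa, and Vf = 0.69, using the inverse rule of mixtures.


1/G12 = Vf/Gf + (1-Vf)/Gm = 0.69/40 + 0.31/3
G12 = 8.29 GPa

8.29 GPa


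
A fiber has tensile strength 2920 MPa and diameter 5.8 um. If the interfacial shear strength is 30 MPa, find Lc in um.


Lc = sigma_f * d / (2 * tau_i) = 2920 * 5.8 / (2 * 30) = 282.3 um

282.3 um


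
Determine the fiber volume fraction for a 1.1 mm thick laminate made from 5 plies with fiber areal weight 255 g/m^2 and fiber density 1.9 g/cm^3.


Vf = n * FAW / (rho_f * h * 1000) = 5 * 255 / (1.9 * 1.1 * 1000) = 0.61

0.61


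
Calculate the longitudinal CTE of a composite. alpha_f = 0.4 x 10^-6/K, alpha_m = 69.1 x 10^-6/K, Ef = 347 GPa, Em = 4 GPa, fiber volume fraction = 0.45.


E1 = Ef*Vf + Em*(1-Vf) = 158.35
alpha_1 = (alpha_f*Ef*Vf + alpha_m*Em*(1-Vf))/E1 = 1.35 x 10^-6/K

1.35 x 10^-6/K


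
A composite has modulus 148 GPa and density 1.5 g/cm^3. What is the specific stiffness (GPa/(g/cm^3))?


Specific stiffness = E/rho = 148/1.5 = 98.7 GPa/(g/cm^3)

98.7 GPa/(g/cm^3)


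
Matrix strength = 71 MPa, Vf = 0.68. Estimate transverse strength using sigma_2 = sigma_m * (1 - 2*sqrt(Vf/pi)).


factor = 1 - 2*sqrt(0.68/pi) = 0.0695
sigma_2 = 71 * 0.0695 = 4.94 MPa

4.94 MPa


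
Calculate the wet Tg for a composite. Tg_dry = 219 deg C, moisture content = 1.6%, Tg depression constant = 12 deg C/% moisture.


Tg_wet = Tg_dry - k*moisture = 219 - 12*1.6 = 199.8 deg C

199.8 deg C


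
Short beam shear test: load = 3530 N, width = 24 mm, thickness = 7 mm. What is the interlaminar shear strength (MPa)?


ILSS = 3F/(4bh) = 3*3530/(4*24*7) = 15.76 MPa

15.76 MPa


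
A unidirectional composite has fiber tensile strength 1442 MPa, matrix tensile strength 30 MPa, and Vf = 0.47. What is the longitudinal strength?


sigma_1 = sigma_f*Vf + sigma_m*(1-Vf) = 1442*0.47 + 30*0.53 = 693.6 MPa

693.6 MPa


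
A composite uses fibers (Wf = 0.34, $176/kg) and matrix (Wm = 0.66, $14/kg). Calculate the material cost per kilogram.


Cost = cost_f*Wf + cost_m*Wm = 176*0.34 + 14*0.66 = $69.08/kg

$69.08/kg


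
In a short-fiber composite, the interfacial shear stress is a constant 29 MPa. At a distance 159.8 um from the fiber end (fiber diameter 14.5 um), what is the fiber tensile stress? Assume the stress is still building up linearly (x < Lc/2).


Force balance: sigma_f * (pi*d^2/4) = tau * (pi*d) * x  ->  sigma_f = 4 * tau * x / d
sigma_f = 4 * 29 * 159.8 / 14.5 = 1278.4 MPa

1278.4 MPa


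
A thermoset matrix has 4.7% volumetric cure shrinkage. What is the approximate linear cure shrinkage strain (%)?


Linear shrinkage ≈ vol_shrink/3 = 4.7/3 = 1.567%

1.567%


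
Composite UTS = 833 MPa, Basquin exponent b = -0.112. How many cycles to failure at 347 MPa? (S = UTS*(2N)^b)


N = 0.5 * (S/UTS)^(1/b) = 0.5 * (347/833)^(1/-0.112) = 1243.4959 cycles

1243.4959 cycles


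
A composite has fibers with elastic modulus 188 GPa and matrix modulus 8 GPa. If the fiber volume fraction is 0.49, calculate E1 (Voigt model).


E1 = Ef*Vf + Em*(1-Vf) = 188*0.49 + 8*0.51 = 96.2 GPa

96.2 GPa


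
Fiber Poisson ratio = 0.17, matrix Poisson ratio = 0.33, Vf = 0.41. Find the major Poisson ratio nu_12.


nu_12 = nu_f*Vf + nu_m*(1-Vf) = 0.17*0.41 + 0.33*0.59 = 0.2644

0.2644


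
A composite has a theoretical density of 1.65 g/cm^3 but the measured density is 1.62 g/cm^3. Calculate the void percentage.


Void% = (rho_theo - rho_actual)/rho_theo * 100 = (1.65 - 1.62)/1.65 * 100 = 1.82%

1.82%


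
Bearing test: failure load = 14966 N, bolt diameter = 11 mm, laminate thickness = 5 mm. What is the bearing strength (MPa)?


sigma_br = F/(d*h) = 14966/(11*5) = 272.1 MPa

272.1 MPa


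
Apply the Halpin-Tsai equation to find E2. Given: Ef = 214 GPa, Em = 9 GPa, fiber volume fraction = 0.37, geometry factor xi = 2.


eta = (Ef/Em - 1)/(Ef/Em + xi) = (23.7778 - 1)/(23.7778 + 2) = 0.8836
E2 = Em*(1+xi*eta*Vf)/(1-eta*Vf) = 22.12 GPa

22.12 GPa


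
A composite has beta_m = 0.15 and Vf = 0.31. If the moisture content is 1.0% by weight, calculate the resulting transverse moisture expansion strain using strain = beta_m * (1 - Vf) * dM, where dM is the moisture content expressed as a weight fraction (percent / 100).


dM = 1.0/100 = 0.01
strain = beta_m * (1-Vf) * dM = 0.15 * 0.69 * 0.01 = 0.001035

0.001035


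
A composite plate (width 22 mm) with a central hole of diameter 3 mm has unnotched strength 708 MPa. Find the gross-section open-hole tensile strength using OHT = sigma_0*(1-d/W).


OHT = sigma_0*(1-d/W) = 708*(1-3/22) = 611.5 MPa

611.5 MPa


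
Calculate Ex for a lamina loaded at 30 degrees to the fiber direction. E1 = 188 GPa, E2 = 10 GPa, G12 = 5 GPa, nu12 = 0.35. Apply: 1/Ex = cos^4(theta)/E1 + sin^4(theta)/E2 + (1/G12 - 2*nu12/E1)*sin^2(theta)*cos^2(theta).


cos^4(30) = 0.5625, sin^4(30) = 0.0625, sin^2(30)*cos^2(30) = 0.1875
1/G12 - 2*nu12/E1 = 1/5 - 2*0.35/188 = 0.196277 GPa^-1
1/Ex = 0.5625/188 + 0.0625/10 + 0.196277*0.1875 = 0.0460439 GPa^-1
Ex = 21.72 GPa

21.72 GPa


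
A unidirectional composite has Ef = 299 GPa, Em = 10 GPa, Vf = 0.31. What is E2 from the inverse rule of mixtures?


1/E2 = Vf/Ef + (1-Vf)/Em = 0.31/299 + 0.69/10
E2 = 14.28 GPa

14.28 GPa


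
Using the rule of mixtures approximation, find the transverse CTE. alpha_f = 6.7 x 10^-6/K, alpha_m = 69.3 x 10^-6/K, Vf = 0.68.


alpha_2 = alpha_f*Vf + alpha_m*(1-Vf) = 6.7*0.68 + 69.3*0.32 = 26.7 x 10^-6/K

26.7 x 10^-6/K


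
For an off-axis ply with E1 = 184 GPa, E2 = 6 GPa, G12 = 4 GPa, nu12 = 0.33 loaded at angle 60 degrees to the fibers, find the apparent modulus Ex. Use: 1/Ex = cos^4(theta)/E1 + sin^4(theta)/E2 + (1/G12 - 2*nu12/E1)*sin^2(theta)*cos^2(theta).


cos^4(60) = 0.0625, sin^4(60) = 0.5625, sin^2(60)*cos^2(60) = 0.1875
1/G12 - 2*nu12/E1 = 1/4 - 2*0.33/184 = 0.246413 GPa^-1
1/Ex = 0.0625/184 + 0.5625/6 + 0.246413*0.1875 = 0.1402921 GPa^-1
Ex = 7.13 GPa

7.13 GPa


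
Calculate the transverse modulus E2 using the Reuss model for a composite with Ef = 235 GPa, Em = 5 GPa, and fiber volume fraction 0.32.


1/E2 = Vf/Ef + (1-Vf)/Em = 0.32/235 + 0.68/5
E2 = 7.28 GPa

7.28 GPa


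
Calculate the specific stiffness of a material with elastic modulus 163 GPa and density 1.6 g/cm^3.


Specific stiffness = E/rho = 163/1.6 = 101.9 GPa/(g/cm^3)

101.9 GPa/(g/cm^3)


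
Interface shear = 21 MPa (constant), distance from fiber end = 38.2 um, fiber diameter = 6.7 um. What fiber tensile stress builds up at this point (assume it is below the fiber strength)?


Force balance: sigma_f * (pi*d^2/4) = tau * (pi*d) * x  ->  sigma_f = 4 * tau * x / d
sigma_f = 4 * 21 * 38.2 / 6.7 = 478.9 MPa

478.9 MPa


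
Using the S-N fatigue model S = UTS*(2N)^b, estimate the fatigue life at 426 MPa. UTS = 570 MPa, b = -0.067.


N = 0.5 * (S/UTS)^(1/b) = 0.5 * (426/570)^(1/-0.067) = 38.5932 cycles

38.5932 cycles


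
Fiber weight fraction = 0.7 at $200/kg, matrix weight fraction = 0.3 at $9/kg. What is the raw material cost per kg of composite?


Cost = cost_f*Wf + cost_m*Wm = 200*0.7 + 9*0.3 = $142.7/kg

$142.7/kg


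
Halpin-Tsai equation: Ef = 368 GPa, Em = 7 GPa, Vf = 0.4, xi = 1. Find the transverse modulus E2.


eta = (Ef/Em - 1)/(Ef/Em + xi) = (52.5714 - 1)/(52.5714 + 1) = 0.9627
E2 = Em*(1+xi*eta*Vf)/(1-eta*Vf) = 15.77 GPa

15.77 GPa


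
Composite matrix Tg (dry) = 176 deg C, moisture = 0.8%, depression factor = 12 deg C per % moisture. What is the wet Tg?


Tg_wet = Tg_dry - k*moisture = 176 - 12*0.8 = 166.4 deg C

166.4 deg C


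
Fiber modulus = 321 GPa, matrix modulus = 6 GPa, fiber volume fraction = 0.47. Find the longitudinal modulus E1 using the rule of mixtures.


E1 = Ef*Vf + Em*(1-Vf) = 321*0.47 + 6*0.53 = 154.05 GPa

154.05 GPa


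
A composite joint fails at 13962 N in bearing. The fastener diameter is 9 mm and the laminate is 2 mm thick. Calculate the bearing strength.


sigma_br = F/(d*h) = 13962/(9*2) = 775.7 MPa

775.7 MPa


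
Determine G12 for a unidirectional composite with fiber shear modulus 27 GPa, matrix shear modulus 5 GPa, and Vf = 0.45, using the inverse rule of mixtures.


1/G12 = Vf/Gf + (1-Vf)/Gm = 0.45/27 + 0.55/5
G12 = 7.89 GPa

7.89 GPa


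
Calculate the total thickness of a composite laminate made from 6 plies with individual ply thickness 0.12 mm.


h = n * t_ply = 6 * 0.12 = 0.72 mm

0.72 mm


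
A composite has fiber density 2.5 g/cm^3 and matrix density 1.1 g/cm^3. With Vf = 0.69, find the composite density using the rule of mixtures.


rho_c = rho_f*Vf + rho_m*(1-Vf) = 2.5*0.69 + 1.1*0.31 = 2.066 g/cm^3

2.066 g/cm^3


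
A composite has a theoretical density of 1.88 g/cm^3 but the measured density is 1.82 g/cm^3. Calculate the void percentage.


Void% = (rho_theo - rho_actual)/rho_theo * 100 = (1.88 - 1.82)/1.88 * 100 = 3.19%

3.19%


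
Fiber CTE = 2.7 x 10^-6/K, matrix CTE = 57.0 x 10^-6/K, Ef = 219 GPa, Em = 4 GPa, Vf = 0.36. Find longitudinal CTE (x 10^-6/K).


E1 = Ef*Vf + Em*(1-Vf) = 81.4
alpha_1 = (alpha_f*Ef*Vf + alpha_m*Em*(1-Vf))/E1 = 4.41 x 10^-6/K

4.41 x 10^-6/K


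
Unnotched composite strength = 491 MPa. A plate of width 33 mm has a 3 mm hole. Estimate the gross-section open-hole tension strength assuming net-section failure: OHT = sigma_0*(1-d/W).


OHT = sigma_0*(1-d/W) = 491*(1-3/33) = 446.4 MPa

446.4 MPa


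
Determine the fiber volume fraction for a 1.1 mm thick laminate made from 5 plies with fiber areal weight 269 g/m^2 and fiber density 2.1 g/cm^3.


Vf = n * FAW / (rho_f * h * 1000) = 5 * 269 / (2.1 * 1.1 * 1000) = 0.5823

0.5823


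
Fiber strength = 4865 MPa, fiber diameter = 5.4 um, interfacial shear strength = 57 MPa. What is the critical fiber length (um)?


Lc = sigma_f * d / (2 * tau_i) = 4865 * 5.4 / (2 * 57) = 230.4 um

230.4 um


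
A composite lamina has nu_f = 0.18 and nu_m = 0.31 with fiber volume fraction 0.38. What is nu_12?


nu_12 = nu_f*Vf + nu_m*(1-Vf) = 0.18*0.38 + 0.31*0.62 = 0.2606

0.2606


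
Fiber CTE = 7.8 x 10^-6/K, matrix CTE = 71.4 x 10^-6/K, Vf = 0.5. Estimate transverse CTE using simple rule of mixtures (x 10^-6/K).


alpha_2 = alpha_f*Vf + alpha_m*(1-Vf) = 7.8*0.5 + 71.4*0.5 = 39.6 x 10^-6/K

39.6 x 10^-6/K


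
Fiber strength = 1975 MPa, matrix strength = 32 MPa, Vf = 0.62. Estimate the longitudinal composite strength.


sigma_1 = sigma_f*Vf + sigma_m*(1-Vf) = 1975*0.62 + 32*0.38 = 1236.7 MPa

1236.7 MPa


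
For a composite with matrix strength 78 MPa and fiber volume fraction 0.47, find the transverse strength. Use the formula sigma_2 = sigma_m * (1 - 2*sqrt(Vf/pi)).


factor = 1 - 2*sqrt(0.47/pi) = 0.2264
sigma_2 = 78 * 0.2264 = 17.66 MPa

17.66 MPa


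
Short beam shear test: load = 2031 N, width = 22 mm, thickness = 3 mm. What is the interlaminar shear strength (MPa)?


ILSS = 3F/(4bh) = 3*2031/(4*22*3) = 23.08 MPa

23.08 MPa


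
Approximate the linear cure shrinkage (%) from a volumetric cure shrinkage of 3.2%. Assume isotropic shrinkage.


Linear shrinkage ≈ vol_shrink/3 = 3.2/3 = 1.067%

1.067%


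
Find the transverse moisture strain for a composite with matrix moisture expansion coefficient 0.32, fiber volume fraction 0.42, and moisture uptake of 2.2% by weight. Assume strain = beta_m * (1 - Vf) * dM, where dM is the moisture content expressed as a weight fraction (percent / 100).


dM = 2.2/100 = 0.022
strain = beta_m * (1-Vf) * dM = 0.32 * 0.58 * 0.022 = 0.0040832

0.0040832


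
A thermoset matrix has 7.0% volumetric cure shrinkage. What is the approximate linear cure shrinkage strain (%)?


Linear shrinkage ≈ vol_shrink/3 = 7.0/3 = 2.333%

2.333%


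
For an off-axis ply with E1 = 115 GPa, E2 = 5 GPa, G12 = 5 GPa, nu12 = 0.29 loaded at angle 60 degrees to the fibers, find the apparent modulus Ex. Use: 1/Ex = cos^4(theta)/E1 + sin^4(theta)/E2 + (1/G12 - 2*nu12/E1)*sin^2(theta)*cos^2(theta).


cos^4(60) = 0.0625, sin^4(60) = 0.5625, sin^2(60)*cos^2(60) = 0.1875
1/G12 - 2*nu12/E1 = 1/5 - 2*0.29/115 = 0.194957 GPa^-1
1/Ex = 0.0625/115 + 0.5625/5 + 0.194957*0.1875 = 0.1495978 GPa^-1
Ex = 6.68 GPa

6.68 GPa


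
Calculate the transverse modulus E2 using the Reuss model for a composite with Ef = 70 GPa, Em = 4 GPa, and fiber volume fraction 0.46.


1/E2 = Vf/Ef + (1-Vf)/Em = 0.46/70 + 0.54/4
E2 = 7.06 GPa

7.06 GPa


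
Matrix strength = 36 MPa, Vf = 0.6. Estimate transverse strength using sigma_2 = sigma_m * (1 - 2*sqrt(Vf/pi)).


factor = 1 - 2*sqrt(0.6/pi) = 0.126
sigma_2 = 36 * 0.126 = 4.53 MPa

4.53 MPa


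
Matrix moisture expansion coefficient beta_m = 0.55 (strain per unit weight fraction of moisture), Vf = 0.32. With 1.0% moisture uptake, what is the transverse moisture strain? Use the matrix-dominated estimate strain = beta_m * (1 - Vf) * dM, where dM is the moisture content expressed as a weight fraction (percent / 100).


dM = 1.0/100 = 0.01
strain = beta_m * (1-Vf) * dM = 0.55 * 0.68 * 0.01 = 0.00374

0.00374


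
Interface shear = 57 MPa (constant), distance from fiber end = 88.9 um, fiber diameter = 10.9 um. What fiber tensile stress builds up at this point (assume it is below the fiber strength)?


Force balance: sigma_f * (pi*d^2/4) = tau * (pi*d) * x  ->  sigma_f = 4 * tau * x / d
sigma_f = 4 * 57 * 88.9 / 10.9 = 1859.6 MPa

1859.6 MPa


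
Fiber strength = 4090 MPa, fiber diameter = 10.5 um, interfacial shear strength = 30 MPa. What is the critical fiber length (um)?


Lc = sigma_f * d / (2 * tau_i) = 4090 * 10.5 / (2 * 30) = 715.8 um

715.8 um


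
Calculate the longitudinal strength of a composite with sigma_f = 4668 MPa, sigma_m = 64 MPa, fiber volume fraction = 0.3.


sigma_1 = sigma_f*Vf + sigma_m*(1-Vf) = 4668*0.3 + 64*0.7 = 1445.2 MPa

1445.2 MPa


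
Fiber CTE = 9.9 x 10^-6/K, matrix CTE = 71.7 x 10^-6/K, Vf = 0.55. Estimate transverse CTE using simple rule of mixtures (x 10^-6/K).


alpha_2 = alpha_f*Vf + alpha_m*(1-Vf) = 9.9*0.55 + 71.7*0.45 = 37.7 x 10^-6/K

37.7 x 10^-6/K


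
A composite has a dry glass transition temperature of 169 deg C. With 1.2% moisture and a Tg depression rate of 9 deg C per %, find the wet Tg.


Tg_wet = Tg_dry - k*moisture = 169 - 9*1.2 = 158.2 deg C

158.2 deg C


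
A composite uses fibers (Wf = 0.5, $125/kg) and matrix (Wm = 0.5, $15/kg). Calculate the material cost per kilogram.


Cost = cost_f*Wf + cost_m*Wm = 125*0.5 + 15*0.5 = $70.0/kg

$70.0/kg


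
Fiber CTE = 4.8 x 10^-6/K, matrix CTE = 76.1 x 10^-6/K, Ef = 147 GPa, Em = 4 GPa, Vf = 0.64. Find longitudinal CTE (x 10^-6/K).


E1 = Ef*Vf + Em*(1-Vf) = 95.52
alpha_1 = (alpha_f*Ef*Vf + alpha_m*Em*(1-Vf))/E1 = 5.87 x 10^-6/K

5.87 x 10^-6/K


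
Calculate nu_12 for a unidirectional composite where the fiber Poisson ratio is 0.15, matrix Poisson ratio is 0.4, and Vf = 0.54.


nu_12 = nu_f*Vf + nu_m*(1-Vf) = 0.15*0.54 + 0.4*0.46 = 0.265

0.265


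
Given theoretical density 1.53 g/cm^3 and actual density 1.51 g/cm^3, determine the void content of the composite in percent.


Void% = (rho_theo - rho_actual)/rho_theo * 100 = (1.53 - 1.51)/1.53 * 100 = 1.31%

1.31%


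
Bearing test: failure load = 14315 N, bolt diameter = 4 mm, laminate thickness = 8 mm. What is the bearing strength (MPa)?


sigma_br = F/(d*h) = 14315/(4*8) = 447.3 MPa

447.3 MPa


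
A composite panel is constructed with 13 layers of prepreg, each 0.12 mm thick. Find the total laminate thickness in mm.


h = n * t_ply = 13 * 0.12 = 1.56 mm

1.56 mm


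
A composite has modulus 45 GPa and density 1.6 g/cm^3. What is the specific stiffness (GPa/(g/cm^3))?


Specific stiffness = E/rho = 45/1.6 = 28.1 GPa/(g/cm^3)

28.1 GPa/(g/cm^3)


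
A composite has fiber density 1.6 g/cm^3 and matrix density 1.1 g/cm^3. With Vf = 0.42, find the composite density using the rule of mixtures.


rho_c = rho_f*Vf + rho_m*(1-Vf) = 1.6*0.42 + 1.1*0.58 = 1.31 g/cm^3

1.31 g/cm^3


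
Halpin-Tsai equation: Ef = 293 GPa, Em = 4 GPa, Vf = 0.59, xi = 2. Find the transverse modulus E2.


eta = (Ef/Em - 1)/(Ef/Em + xi) = (73.25 - 1)/(73.25 + 2) = 0.9601
E2 = Em*(1+xi*eta*Vf)/(1-eta*Vf) = 19.68 GPa

19.68 GPa


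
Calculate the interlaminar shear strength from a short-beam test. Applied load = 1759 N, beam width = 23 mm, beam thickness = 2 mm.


ILSS = 3F/(4bh) = 3*1759/(4*23*2) = 28.68 MPa

28.68 MPa


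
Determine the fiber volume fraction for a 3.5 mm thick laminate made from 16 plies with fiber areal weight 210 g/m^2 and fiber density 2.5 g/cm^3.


Vf = n * FAW / (rho_f * h * 1000) = 16 * 210 / (2.5 * 3.5 * 1000) = 0.384

0.384


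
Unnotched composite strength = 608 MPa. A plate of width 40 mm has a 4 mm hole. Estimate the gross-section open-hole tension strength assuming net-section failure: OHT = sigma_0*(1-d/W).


OHT = sigma_0*(1-d/W) = 608*(1-4/40) = 547.2 MPa

547.2 MPa


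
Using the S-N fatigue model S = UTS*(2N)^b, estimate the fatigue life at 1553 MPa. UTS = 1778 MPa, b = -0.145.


N = 0.5 * (S/UTS)^(1/b) = 0.5 * (1553/1778)^(1/-0.145) = 1.2712 cycles

1.2712 cycles


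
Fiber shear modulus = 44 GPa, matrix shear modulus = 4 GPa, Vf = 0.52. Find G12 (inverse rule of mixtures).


1/G12 = Vf/Gf + (1-Vf)/Gm = 0.52/44 + 0.48/4
G12 = 7.59 GPa

7.59 GPa


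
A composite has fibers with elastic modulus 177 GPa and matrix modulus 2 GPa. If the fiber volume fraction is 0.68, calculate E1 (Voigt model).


E1 = Ef*Vf + Em*(1-Vf) = 177*0.68 + 2*0.32 = 121.0 GPa

121.0 GPa


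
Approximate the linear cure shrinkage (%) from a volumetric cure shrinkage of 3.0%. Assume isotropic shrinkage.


Linear shrinkage ≈ vol_shrink/3 = 3.0/3 = 1.0%

1.0%


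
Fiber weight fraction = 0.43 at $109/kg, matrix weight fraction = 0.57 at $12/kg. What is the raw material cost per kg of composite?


Cost = cost_f*Wf + cost_m*Wm = 109*0.43 + 12*0.57 = $53.71/kg

$53.71/kg


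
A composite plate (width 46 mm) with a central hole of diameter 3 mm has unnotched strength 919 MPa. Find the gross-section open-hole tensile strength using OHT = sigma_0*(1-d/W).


OHT = sigma_0*(1-d/W) = 919*(1-3/46) = 859.1 MPa

859.1 MPa


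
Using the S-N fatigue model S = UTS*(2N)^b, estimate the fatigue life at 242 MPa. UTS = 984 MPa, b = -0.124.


N = 0.5 * (S/UTS)^(1/b) = 0.5 * (242/984)^(1/-0.124) = 40898.7262 cycles

40898.7262 cycles


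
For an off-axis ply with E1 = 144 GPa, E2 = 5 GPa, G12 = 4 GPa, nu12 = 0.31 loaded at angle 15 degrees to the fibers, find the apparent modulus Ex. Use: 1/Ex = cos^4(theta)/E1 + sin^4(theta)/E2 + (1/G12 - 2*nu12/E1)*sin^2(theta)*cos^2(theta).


cos^4(15) = 0.870513, sin^4(15) = 0.004487, sin^2(15)*cos^2(15) = 0.0625
1/G12 - 2*nu12/E1 = 1/4 - 2*0.31/144 = 0.245694 GPa^-1
1/Ex = 0.870513/144 + 0.004487/5 + 0.245694*0.0625 = 0.0222986 GPa^-1
Ex = 44.85 GPa

44.85 GPa


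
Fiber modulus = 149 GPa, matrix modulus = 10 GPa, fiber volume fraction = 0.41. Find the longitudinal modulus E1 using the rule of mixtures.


E1 = Ef*Vf + Em*(1-Vf) = 149*0.41 + 10*0.59 = 66.99 GPa

66.99 GPa


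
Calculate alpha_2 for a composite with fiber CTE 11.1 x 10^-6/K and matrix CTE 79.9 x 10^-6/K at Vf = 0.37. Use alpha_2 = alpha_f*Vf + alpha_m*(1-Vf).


alpha_2 = alpha_f*Vf + alpha_m*(1-Vf) = 11.1*0.37 + 79.9*0.63 = 54.4 x 10^-6/K

54.4 x 10^-6/K


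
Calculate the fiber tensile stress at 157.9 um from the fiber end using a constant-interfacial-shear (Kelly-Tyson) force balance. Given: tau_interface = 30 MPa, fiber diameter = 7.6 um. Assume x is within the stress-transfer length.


Force balance: sigma_f * (pi*d^2/4) = tau * (pi*d) * x  ->  sigma_f = 4 * tau * x / d
sigma_f = 4 * 30 * 157.9 / 7.6 = 2493.2 MPa

2493.2 MPa


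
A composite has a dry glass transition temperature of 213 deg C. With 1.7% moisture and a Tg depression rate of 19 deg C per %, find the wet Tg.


Tg_wet = Tg_dry - k*moisture = 213 - 19*1.7 = 180.7 deg C

180.7 deg C


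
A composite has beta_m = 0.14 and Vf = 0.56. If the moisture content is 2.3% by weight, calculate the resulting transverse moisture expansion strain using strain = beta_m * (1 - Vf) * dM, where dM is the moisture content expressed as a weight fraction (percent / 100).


dM = 2.3/100 = 0.023
strain = beta_m * (1-Vf) * dM = 0.14 * 0.44 * 0.023 = 0.0014168

0.0014168


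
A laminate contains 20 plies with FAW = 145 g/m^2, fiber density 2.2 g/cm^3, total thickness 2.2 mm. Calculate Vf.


Vf = n * FAW / (rho_f * h * 1000) = 20 * 145 / (2.2 * 2.2 * 1000) = 0.5992

0.5992


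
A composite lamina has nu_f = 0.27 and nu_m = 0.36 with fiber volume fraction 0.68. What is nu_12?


nu_12 = nu_f*Vf + nu_m*(1-Vf) = 0.27*0.68 + 0.36*0.32 = 0.2988

0.2988


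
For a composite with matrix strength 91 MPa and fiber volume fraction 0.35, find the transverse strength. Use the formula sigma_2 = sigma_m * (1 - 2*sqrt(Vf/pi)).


factor = 1 - 2*sqrt(0.35/pi) = 0.3324
sigma_2 = 91 * 0.3324 = 30.25 MPa

30.25 MPa


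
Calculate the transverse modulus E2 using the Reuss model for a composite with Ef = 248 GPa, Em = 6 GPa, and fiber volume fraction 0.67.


1/E2 = Vf/Ef + (1-Vf)/Em = 0.67/248 + 0.33/6
E2 = 17.33 GPa

17.33 GPa


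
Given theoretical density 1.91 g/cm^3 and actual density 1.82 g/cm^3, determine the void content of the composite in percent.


Void% = (rho_theo - rho_actual)/rho_theo * 100 = (1.91 - 1.82)/1.91 * 100 = 4.71%

4.71%


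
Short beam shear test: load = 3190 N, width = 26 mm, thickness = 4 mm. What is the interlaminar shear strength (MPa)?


ILSS = 3F/(4bh) = 3*3190/(4*26*4) = 23.0 MPa

23.0 MPa


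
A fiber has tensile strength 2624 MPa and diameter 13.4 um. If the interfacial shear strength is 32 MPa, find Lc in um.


Lc = sigma_f * d / (2 * tau_i) = 2624 * 13.4 / (2 * 32) = 549.4 um

549.4 um


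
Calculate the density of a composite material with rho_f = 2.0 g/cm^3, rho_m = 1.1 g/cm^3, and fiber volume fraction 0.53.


rho_c = rho_f*Vf + rho_m*(1-Vf) = 2.0*0.53 + 1.1*0.47 = 1.577 g/cm^3

1.577 g/cm^3


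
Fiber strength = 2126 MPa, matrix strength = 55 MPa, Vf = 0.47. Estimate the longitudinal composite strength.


sigma_1 = sigma_f*Vf + sigma_m*(1-Vf) = 2126*0.47 + 55*0.53 = 1028.4 MPa

1028.4 MPa


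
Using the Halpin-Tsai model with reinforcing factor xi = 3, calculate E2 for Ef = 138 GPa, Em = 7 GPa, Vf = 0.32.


eta = (Ef/Em - 1)/(Ef/Em + xi) = (19.7143 - 1)/(19.7143 + 3) = 0.8239
E2 = Em*(1+xi*eta*Vf)/(1-eta*Vf) = 17.03 GPa

17.03 GPa


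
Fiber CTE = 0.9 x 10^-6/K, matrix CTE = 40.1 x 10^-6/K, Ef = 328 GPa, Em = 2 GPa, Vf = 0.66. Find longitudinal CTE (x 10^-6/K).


E1 = Ef*Vf + Em*(1-Vf) = 217.16
alpha_1 = (alpha_f*Ef*Vf + alpha_m*Em*(1-Vf))/E1 = 1.02 x 10^-6/K

1.02 x 10^-6/K


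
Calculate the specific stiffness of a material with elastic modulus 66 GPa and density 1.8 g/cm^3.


Specific stiffness = E/rho = 66/1.8 = 36.7 GPa/(g/cm^3)

36.7 GPa/(g/cm^3)


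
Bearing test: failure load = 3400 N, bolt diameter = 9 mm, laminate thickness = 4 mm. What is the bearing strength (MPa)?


sigma_br = F/(d*h) = 3400/(9*4) = 94.4 MPa

94.4 MPa


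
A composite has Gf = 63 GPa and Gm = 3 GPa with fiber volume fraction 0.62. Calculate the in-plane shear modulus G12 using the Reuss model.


1/G12 = Vf/Gf + (1-Vf)/Gm = 0.62/63 + 0.38/3
G12 = 7.33 GPa

7.33 GPa


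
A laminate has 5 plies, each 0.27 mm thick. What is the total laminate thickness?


h = n * t_ply = 5 * 0.27 = 1.35 mm

1.35 mm


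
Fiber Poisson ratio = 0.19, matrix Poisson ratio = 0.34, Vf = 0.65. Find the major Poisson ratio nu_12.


nu_12 = nu_f*Vf + nu_m*(1-Vf) = 0.19*0.65 + 0.34*0.35 = 0.2425

0.2425


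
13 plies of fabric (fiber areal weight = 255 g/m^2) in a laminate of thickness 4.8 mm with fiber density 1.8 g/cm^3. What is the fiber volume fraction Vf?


Vf = n * FAW / (rho_f * h * 1000) = 13 * 255 / (1.8 * 4.8 * 1000) = 0.3837

0.3837


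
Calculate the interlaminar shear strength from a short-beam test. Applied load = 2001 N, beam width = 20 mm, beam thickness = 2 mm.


ILSS = 3F/(4bh) = 3*2001/(4*20*2) = 37.52 MPa

37.52 MPa


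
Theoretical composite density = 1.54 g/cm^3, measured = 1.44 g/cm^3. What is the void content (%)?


Void% = (rho_theo - rho_actual)/rho_theo * 100 = (1.54 - 1.44)/1.54 * 100 = 6.49%

6.49%


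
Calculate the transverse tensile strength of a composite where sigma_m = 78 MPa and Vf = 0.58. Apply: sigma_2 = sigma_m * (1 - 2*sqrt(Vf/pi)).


factor = 1 - 2*sqrt(0.58/pi) = 0.1407
sigma_2 = 78 * 0.1407 = 10.97 MPa

10.97 MPa


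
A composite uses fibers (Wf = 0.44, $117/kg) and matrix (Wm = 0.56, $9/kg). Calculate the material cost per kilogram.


Cost = cost_f*Wf + cost_m*Wm = 117*0.44 + 9*0.56 = $56.52/kg

$56.52/kg


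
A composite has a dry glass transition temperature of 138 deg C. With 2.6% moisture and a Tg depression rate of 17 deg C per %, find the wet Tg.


Tg_wet = Tg_dry - k*moisture = 138 - 17*2.6 = 93.8 deg C

93.8 deg C


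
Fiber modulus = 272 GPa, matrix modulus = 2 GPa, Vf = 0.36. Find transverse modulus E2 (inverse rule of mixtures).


1/E2 = Vf/Ef + (1-Vf)/Em = 0.36/272 + 0.64/2
E2 = 3.11 GPa

3.11 GPa


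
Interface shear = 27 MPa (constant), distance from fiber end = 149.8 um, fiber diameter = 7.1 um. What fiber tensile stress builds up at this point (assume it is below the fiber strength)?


Force balance: sigma_f * (pi*d^2/4) = tau * (pi*d) * x  ->  sigma_f = 4 * tau * x / d
sigma_f = 4 * 27 * 149.8 / 7.1 = 2278.6 MPa

2278.6 MPa


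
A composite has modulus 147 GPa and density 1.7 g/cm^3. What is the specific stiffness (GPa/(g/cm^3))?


Specific stiffness = E/rho = 147/1.7 = 86.5 GPa/(g/cm^3)

86.5 GPa/(g/cm^3)


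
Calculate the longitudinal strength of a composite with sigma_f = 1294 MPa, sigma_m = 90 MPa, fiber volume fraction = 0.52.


sigma_1 = sigma_f*Vf + sigma_m*(1-Vf) = 1294*0.52 + 90*0.48 = 716.1 MPa

716.1 MPa


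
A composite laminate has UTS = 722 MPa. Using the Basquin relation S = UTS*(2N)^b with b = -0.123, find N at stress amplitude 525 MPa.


N = 0.5 * (S/UTS)^(1/b) = 0.5 * (525/722)^(1/-0.123) = 6.6680 cycles

6.6680 cycles


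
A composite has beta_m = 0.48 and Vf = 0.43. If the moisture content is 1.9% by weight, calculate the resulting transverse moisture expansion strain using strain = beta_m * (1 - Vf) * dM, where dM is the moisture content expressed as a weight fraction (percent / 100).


dM = 1.9/100 = 0.019
strain = beta_m * (1-Vf) * dM = 0.48 * 0.57 * 0.019 = 0.0051984

0.0051984


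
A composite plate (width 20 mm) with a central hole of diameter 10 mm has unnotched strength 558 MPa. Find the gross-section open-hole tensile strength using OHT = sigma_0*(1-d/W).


OHT = sigma_0*(1-d/W) = 558*(1-10/20) = 279.0 MPa

279.0 MPa


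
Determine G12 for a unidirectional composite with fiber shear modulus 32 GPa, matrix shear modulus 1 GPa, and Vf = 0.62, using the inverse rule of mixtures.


1/G12 = Vf/Gf + (1-Vf)/Gm = 0.62/32 + 0.38/1
G12 = 2.5 GPa

2.5 GPa


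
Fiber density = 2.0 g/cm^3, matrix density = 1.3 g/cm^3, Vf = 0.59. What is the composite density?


rho_c = rho_f*Vf + rho_m*(1-Vf) = 2.0*0.59 + 1.3*0.41 = 1.713 g/cm^3

1.713 g/cm^3


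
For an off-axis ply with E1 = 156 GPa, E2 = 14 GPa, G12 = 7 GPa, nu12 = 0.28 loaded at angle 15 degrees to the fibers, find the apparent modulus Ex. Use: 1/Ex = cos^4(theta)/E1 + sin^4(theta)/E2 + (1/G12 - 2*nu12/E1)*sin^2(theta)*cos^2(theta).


cos^4(15) = 0.870513, sin^4(15) = 0.004487, sin^2(15)*cos^2(15) = 0.0625
1/G12 - 2*nu12/E1 = 1/7 - 2*0.28/156 = 0.139267 GPa^-1
1/Ex = 0.870513/156 + 0.004487/14 + 0.139267*0.0625 = 0.0146049 GPa^-1
Ex = 68.47 GPa

68.47 GPa


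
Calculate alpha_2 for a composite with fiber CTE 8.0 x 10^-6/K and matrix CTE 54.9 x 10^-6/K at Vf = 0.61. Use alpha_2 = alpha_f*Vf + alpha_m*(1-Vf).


alpha_2 = alpha_f*Vf + alpha_m*(1-Vf) = 8.0*0.61 + 54.9*0.39 = 26.3 x 10^-6/K

26.3 x 10^-6/K


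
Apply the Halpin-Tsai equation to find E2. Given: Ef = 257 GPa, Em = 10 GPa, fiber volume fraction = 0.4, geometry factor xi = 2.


eta = (Ef/Em - 1)/(Ef/Em + xi) = (25.7 - 1)/(25.7 + 2) = 0.8917
E2 = Em*(1+xi*eta*Vf)/(1-eta*Vf) = 26.63 GPa

26.63 GPa


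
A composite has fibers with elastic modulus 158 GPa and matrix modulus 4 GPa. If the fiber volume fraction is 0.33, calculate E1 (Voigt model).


E1 = Ef*Vf + Em*(1-Vf) = 158*0.33 + 4*0.67 = 54.82 GPa

54.82 GPa


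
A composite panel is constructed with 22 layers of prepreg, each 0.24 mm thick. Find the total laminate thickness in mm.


h = n * t_ply = 22 * 0.24 = 5.28 mm

5.28 mm


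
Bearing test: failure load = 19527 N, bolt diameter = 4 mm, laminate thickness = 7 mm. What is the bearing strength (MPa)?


sigma_br = F/(d*h) = 19527/(4*7) = 697.4 MPa

697.4 MPa


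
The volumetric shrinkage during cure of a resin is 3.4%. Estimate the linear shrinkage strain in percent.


Linear shrinkage ≈ vol_shrink/3 = 3.4/3 = 1.133%

1.133%


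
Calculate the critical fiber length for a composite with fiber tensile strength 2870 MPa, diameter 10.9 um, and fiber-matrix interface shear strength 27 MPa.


Lc = sigma_f * d / (2 * tau_i) = 2870 * 10.9 / (2 * 27) = 579.3 um

579.3 um


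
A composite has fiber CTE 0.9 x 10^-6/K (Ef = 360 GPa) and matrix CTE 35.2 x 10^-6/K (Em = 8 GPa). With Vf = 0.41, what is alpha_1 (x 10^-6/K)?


E1 = Ef*Vf + Em*(1-Vf) = 152.32
alpha_1 = (alpha_f*Ef*Vf + alpha_m*Em*(1-Vf))/E1 = 1.96 x 10^-6/K

1.96 x 10^-6/K


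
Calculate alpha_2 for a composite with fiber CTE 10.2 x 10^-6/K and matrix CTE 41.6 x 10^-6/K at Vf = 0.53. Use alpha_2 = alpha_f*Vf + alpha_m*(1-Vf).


alpha_2 = alpha_f*Vf + alpha_m*(1-Vf) = 10.2*0.53 + 41.6*0.47 = 25.0 x 10^-6/K

25.0 x 10^-6/K


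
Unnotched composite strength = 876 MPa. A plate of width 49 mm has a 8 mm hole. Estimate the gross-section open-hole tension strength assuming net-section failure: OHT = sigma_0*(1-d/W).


OHT = sigma_0*(1-d/W) = 876*(1-8/49) = 733.0 MPa

733.0 MPa


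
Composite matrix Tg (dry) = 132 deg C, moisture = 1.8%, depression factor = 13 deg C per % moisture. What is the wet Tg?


Tg_wet = Tg_dry - k*moisture = 132 - 13*1.8 = 108.6 deg C

108.6 deg C


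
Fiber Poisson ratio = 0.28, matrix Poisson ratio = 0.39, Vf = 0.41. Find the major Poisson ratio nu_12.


nu_12 = nu_f*Vf + nu_m*(1-Vf) = 0.28*0.41 + 0.39*0.59 = 0.3449

0.3449


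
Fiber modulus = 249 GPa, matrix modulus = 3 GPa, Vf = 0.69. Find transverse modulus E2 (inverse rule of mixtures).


1/E2 = Vf/Ef + (1-Vf)/Em = 0.69/249 + 0.31/3
E2 = 9.42 GPa

9.42 GPa


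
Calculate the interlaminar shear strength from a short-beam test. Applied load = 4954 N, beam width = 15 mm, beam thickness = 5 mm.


ILSS = 3F/(4bh) = 3*4954/(4*15*5) = 49.54 MPa

49.54 MPa


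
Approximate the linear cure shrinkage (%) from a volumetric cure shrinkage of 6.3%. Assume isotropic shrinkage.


Linear shrinkage ≈ vol_shrink/3 = 6.3/3 = 2.1%

2.1%


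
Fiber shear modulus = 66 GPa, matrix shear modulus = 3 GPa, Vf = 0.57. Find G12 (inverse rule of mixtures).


1/G12 = Vf/Gf + (1-Vf)/Gm = 0.57/66 + 0.43/3
G12 = 6.58 GPa

6.58 GPa


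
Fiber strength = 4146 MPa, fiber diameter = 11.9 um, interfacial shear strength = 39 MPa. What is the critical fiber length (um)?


Lc = sigma_f * d / (2 * tau_i) = 4146 * 11.9 / (2 * 39) = 632.5 um

632.5 um


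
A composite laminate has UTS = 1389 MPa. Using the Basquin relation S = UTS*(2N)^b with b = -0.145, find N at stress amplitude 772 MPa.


N = 0.5 * (S/UTS)^(1/b) = 0.5 * (772/1389)^(1/-0.145) = 28.7195 cycles

28.7195 cycles


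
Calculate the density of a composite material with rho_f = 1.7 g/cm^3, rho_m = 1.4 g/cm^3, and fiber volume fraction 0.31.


rho_c = rho_f*Vf + rho_m*(1-Vf) = 1.7*0.31 + 1.4*0.69 = 1.493 g/cm^3

1.493 g/cm^3


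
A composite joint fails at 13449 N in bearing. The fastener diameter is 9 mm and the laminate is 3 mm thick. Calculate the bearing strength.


sigma_br = F/(d*h) = 13449/(9*3) = 498.1 MPa

498.1 MPa


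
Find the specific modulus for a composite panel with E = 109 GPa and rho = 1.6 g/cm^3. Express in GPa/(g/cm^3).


Specific stiffness = E/rho = 109/1.6 = 68.1 GPa/(g/cm^3)

68.1 GPa/(g/cm^3)


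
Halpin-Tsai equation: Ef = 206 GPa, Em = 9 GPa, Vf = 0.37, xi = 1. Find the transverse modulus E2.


eta = (Ef/Em - 1)/(Ef/Em + xi) = (22.8889 - 1)/(22.8889 + 1) = 0.9163
E2 = Em*(1+xi*eta*Vf)/(1-eta*Vf) = 18.23 GPa

18.23 GPa


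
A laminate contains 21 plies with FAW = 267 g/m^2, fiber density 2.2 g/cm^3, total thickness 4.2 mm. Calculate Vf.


Vf = n * FAW / (rho_f * h * 1000) = 21 * 267 / (2.2 * 4.2 * 1000) = 0.6068

0.6068


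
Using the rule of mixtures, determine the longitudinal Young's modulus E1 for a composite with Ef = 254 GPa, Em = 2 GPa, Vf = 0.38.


E1 = Ef*Vf + Em*(1-Vf) = 254*0.38 + 2*0.62 = 97.76 GPa

97.76 GPa


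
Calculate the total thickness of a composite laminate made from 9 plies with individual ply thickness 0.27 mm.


h = n * t_ply = 9 * 0.27 = 2.43 mm

2.43 mm


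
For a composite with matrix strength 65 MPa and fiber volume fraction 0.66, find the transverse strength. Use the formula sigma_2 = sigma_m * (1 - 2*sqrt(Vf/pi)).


factor = 1 - 2*sqrt(0.66/pi) = 0.0833
sigma_2 = 65 * 0.0833 = 5.41 MPa

5.41 MPa


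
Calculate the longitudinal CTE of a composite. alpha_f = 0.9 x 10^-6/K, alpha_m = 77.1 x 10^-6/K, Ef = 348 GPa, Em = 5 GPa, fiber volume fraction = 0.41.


E1 = Ef*Vf + Em*(1-Vf) = 145.63
alpha_1 = (alpha_f*Ef*Vf + alpha_m*Em*(1-Vf))/E1 = 2.44 x 10^-6/K

2.44 x 10^-6/K


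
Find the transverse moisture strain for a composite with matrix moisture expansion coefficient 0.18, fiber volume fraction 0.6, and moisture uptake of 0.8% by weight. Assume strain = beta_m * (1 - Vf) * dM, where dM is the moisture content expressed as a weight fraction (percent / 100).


dM = 0.8/100 = 0.008
strain = beta_m * (1-Vf) * dM = 0.18 * 0.4 * 0.008 = 0.000576

0.000576


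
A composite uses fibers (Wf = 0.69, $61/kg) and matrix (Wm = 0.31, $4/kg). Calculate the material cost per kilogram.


Cost = cost_f*Wf + cost_m*Wm = 61*0.69 + 4*0.31 = $43.33/kg

$43.33/kg


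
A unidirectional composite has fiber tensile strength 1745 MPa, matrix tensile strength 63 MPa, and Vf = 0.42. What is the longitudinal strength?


sigma_1 = sigma_f*Vf + sigma_m*(1-Vf) = 1745*0.42 + 63*0.58 = 769.4 MPa

769.4 MPa


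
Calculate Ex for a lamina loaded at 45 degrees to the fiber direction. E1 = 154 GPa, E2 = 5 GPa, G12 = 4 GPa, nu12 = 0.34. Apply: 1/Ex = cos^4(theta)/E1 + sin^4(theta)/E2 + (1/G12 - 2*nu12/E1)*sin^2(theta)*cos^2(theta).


cos^4(45) = 0.25, sin^4(45) = 0.25, sin^2(45)*cos^2(45) = 0.25
1/G12 - 2*nu12/E1 = 1/4 - 2*0.34/154 = 0.245584 GPa^-1
1/Ex = 0.25/154 + 0.25/5 + 0.245584*0.25 = 0.1130195 GPa^-1
Ex = 8.85 GPa

8.85 GPa


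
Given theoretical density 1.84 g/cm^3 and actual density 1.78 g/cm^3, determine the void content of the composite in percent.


Void% = (rho_theo - rho_actual)/rho_theo * 100 = (1.84 - 1.78)/1.84 * 100 = 3.26%

3.26%


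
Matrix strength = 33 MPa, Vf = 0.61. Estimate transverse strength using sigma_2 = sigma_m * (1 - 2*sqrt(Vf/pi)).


factor = 1 - 2*sqrt(0.61/pi) = 0.1187
sigma_2 = 33 * 0.1187 = 3.92 MPa

3.92 MPa


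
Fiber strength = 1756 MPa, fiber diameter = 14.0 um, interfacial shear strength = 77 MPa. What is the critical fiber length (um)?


Lc = sigma_f * d / (2 * tau_i) = 1756 * 14.0 / (2 * 77) = 159.6 um

159.6 um


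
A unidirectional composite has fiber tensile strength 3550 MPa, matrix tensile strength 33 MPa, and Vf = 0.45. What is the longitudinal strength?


sigma_1 = sigma_f*Vf + sigma_m*(1-Vf) = 3550*0.45 + 33*0.55 = 1615.7 MPa

1615.7 MPa


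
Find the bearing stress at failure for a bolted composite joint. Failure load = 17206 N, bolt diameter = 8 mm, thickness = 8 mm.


sigma_br = F/(d*h) = 17206/(8*8) = 268.8 MPa

268.8 MPa


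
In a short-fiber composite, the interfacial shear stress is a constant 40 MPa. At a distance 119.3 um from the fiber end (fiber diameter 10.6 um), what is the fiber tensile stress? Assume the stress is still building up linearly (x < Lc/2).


Force balance: sigma_f * (pi*d^2/4) = tau * (pi*d) * x  ->  sigma_f = 4 * tau * x / d
sigma_f = 4 * 40 * 119.3 / 10.6 = 1800.8 MPa

1800.8 MPa


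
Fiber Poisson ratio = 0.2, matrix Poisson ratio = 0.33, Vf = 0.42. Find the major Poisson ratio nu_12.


nu_12 = nu_f*Vf + nu_m*(1-Vf) = 0.2*0.42 + 0.33*0.58 = 0.2754

0.2754


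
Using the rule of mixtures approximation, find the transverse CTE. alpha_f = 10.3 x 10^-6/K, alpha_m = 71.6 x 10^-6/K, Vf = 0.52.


alpha_2 = alpha_f*Vf + alpha_m*(1-Vf) = 10.3*0.52 + 71.6*0.48 = 39.7 x 10^-6/K

39.7 x 10^-6/K


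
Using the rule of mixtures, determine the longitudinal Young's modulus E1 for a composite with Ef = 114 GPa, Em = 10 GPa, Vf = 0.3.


E1 = Ef*Vf + Em*(1-Vf) = 114*0.3 + 10*0.7 = 41.2 GPa

41.2 GPa


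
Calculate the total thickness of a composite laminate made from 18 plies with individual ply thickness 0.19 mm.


h = n * t_ply = 18 * 0.19 = 3.42 mm

3.42 mm


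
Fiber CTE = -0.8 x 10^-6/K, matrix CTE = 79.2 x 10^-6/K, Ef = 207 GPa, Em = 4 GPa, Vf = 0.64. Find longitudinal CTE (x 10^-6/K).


E1 = Ef*Vf + Em*(1-Vf) = 133.92
alpha_1 = (alpha_f*Ef*Vf + alpha_m*Em*(1-Vf))/E1 = 0.06 x 10^-6/K

0.06 x 10^-6/K


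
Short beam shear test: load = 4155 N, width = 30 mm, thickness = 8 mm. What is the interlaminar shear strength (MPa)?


ILSS = 3F/(4bh) = 3*4155/(4*30*8) = 12.98 MPa

12.98 MPa


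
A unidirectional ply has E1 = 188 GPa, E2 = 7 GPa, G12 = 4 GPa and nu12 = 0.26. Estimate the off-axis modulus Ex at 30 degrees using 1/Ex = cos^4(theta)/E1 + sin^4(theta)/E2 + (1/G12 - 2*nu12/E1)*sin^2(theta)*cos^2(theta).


cos^4(30) = 0.5625, sin^4(30) = 0.0625, sin^2(30)*cos^2(30) = 0.1875
1/G12 - 2*nu12/E1 = 1/4 - 2*0.26/188 = 0.247234 GPa^-1
1/Ex = 0.5625/188 + 0.0625/7 + 0.247234*0.1875 = 0.058277 GPa^-1
Ex = 17.16 GPa

17.16 GPa


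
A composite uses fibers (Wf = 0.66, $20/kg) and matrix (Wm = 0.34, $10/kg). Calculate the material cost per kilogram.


Cost = cost_f*Wf + cost_m*Wm = 20*0.66 + 10*0.34 = $16.6/kg

$16.6/kg


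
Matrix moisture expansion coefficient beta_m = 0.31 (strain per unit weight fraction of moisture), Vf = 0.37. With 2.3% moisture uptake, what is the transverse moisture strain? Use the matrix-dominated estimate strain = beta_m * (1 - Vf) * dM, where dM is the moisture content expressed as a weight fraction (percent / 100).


dM = 2.3/100 = 0.023
strain = beta_m * (1-Vf) * dM = 0.31 * 0.63 * 0.023 = 0.0044919

0.0044919
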